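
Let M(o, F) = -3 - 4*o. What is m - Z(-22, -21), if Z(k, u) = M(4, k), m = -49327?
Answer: -49308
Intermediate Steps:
Z(k, u) = -19 (Z(k, u) = -3 - 4*4 = -3 - 16 = -19)
m - Z(-22, -21) = -49327 - 1*(-19) = -49327 + 19 = -49308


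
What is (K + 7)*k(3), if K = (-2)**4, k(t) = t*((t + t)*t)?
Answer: 1242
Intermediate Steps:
k(t) = 2*t**3 (k(t) = t*((2*t)*t) = t*(2*t**2) = 2*t**3)
K = 16
(K + 7)*k(3) = (16 + 7)*(2*3**3) = 23*(2*27) = 23*54 = 1242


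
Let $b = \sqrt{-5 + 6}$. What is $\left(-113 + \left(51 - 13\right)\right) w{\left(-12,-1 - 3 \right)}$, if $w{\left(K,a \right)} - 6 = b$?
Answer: $-525$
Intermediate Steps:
$b = 1$ ($b = \sqrt{1} = 1$)
$w{\left(K,a \right)} = 7$ ($w{\left(K,a \right)} = 6 + 1 = 7$)
$\left(-113 + \left(51 - 13\right)\right) w{\left(-12,-1 - 3 \right)} = \left(-113 + \left(51 - 13\right)\right) 7 = \left(-113 + 38\right) 7 = \left(-75\right) 7 = -525$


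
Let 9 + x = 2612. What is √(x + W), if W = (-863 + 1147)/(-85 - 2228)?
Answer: √1547256935/771 ≈ 51.018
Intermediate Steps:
x = 2603 (x = -9 + 2612 = 2603)
W = -284/2313 (W = 284/(-2313) = 284*(-1/2313) = -284/2313 ≈ -0.12278)
√(x + W) = √(2603 - 284/2313) = √(6020455/2313) = √1547256935/771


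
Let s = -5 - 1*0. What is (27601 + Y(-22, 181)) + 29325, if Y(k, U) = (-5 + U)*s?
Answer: 56046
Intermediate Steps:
s = -5 (s = -5 + 0 = -5)
Y(k, U) = 25 - 5*U (Y(k, U) = (-5 + U)*(-5) = 25 - 5*U)
(27601 + Y(-22, 181)) + 29325 = (27601 + (25 - 5*181)) + 29325 = (27601 + (25 - 905)) + 29325 = (27601 - 880) + 29325 = 26721 + 29325 = 56046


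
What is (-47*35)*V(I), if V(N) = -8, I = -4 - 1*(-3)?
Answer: 13160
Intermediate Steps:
I = -1 (I = -4 + 3 = -1)
(-47*35)*V(I) = -47*35*(-8) = -1645*(-8) = 13160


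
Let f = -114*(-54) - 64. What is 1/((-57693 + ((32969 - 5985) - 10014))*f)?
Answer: -1/248084516 ≈ -4.0309e-9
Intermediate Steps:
f = 6092 (f = 6156 - 64 = 6092)
1/((-57693 + ((32969 - 5985) - 10014))*f) = 1/((-57693 + ((32969 - 5985) - 10014))*6092) = (1/6092)/(-57693 + (26984 - 10014)) = (1/6092)/(-57693 + 16970) = (1/6092)/(-40723) = -1/40723*1/6092 = -1/248084516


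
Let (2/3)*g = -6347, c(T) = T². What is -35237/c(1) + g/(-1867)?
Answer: -131555917/3734 ≈ -35232.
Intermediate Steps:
g = -19041/2 (g = (3/2)*(-6347) = -19041/2 ≈ -9520.5)
-35237/c(1) + g/(-1867) = -35237/(1²) - 19041/2/(-1867) = -35237/1 - 19041/2*(-1/1867) = -35237*1 + 19041/3734 = -35237 + 19041/3734 = -131555917/3734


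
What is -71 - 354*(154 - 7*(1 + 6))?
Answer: -37241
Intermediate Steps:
-71 - 354*(154 - 7*(1 + 6)) = -71 - 354*(154 - 7*7) = -71 - 354*(154 - 1*49) = -71 - 354*(154 - 49) = -71 - 354*105 = -71 - 37170 = -37241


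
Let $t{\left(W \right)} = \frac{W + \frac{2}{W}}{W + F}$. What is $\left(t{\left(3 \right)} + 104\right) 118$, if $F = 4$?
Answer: $\frac{259010}{21} \approx 12334.0$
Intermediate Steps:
$t{\left(W \right)} = \frac{W + \frac{2}{W}}{4 + W}$ ($t{\left(W \right)} = \frac{W + \frac{2}{W}}{W + 4} = \frac{W + \frac{2}{W}}{4 + W}$)
$\left(t{\left(3 \right)} + 104\right) 118 = \left(\frac{2 + 3^{2}}{3 \left(4 + 3\right)} + 104\right) 118 = \left(\frac{2 + 9}{3 \cdot 7} + 104\right) 118 = \left(\frac{1}{3} \cdot \frac{1}{7} \cdot 11 + 104\right) 118 = \left(\frac{11}{21} + 104\right) 118 = \frac{2195}{21} \cdot 118 = \frac{259010}{21}$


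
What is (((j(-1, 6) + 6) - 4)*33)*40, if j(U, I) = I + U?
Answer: 9240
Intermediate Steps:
(((j(-1, 6) + 6) - 4)*33)*40 = ((((6 - 1) + 6) - 4)*33)*40 = (((5 + 6) - 4)*33)*40 = ((11 - 4)*33)*40 = (7*33)*40 = 231*40 = 9240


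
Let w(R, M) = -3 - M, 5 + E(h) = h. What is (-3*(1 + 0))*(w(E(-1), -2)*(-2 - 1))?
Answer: -9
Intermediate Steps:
E(h) = -5 + h
(-3*(1 + 0))*(w(E(-1), -2)*(-2 - 1)) = (-3*(1 + 0))*((-3 - 1*(-2))*(-2 - 1)) = (-3*1)*((-3 + 2)*(-3)) = -(-3)*(-3) = -3*3 = -9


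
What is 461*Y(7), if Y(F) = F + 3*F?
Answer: 12908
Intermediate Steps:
Y(F) = 4*F
461*Y(7) = 461*(4*7) = 461*28 = 12908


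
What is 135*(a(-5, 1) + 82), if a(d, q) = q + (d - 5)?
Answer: 9855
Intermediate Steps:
a(d, q) = -5 + d + q (a(d, q) = q + (-5 + d) = -5 + d + q)
135*(a(-5, 1) + 82) = 135*((-5 - 5 + 1) + 82) = 135*(-9 + 82) = 135*73 = 9855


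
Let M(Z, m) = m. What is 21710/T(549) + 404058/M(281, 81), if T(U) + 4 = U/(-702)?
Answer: 4516618/10071 ≈ 448.48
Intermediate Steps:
T(U) = -4 - U/702 (T(U) = -4 + U/(-702) = -4 + U*(-1/702) = -4 - U/702)
21710/T(549) + 404058/M(281, 81) = 21710/(-4 - 1/702*549) + 404058/81 = 21710/(-4 - 61/78) + 404058*(1/81) = 21710/(-373/78) + 134686/27 = 21710*(-78/373) + 134686/27 = -1693380/373 + 134686/27 = 4516618/10071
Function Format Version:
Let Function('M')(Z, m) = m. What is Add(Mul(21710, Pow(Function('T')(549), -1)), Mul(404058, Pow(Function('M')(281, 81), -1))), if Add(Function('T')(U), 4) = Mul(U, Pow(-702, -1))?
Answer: Rational(4516618, 10071) ≈ 448.48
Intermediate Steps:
Function('T')(U) = Add(-4, Mul(Rational(-1, 702), U)) (Function('T')(U) = Add(-4, Mul(U, Pow(-702, -1))) = Add(-4, Mul(U, Rational(-1, 702))) = Add(-4, Mul(Rational(-1, 702), U)))
Add(Mul(21710, Pow(Function('T')(549), -1)), Mul(404058, Pow(Function('M')(281, 81), -1))) = Add(Mul(21710, Pow(Add(-4, Mul(Rational(-1, 702), 549)), -1)), Mul(404058, Pow(81, -1))) = Add(Mul(21710, Pow(Add(-4, Rational(-61, 78)), -1)), Mul(404058, Rational(1, 81))) = Add(Mul(21710, Pow(Rational(-373, 78), -1)), Rational(134686, 27)) = Add(Mul(21710, Rational(-78, 373)), Rational(134686, 27)) = Add(Rational(-1693380, 373), Rational(134686, 27)) = Rational(4516618, 10071)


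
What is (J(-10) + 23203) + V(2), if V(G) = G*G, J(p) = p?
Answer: 23197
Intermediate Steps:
V(G) = G²
(J(-10) + 23203) + V(2) = (-10 + 23203) + 2² = 23193 + 4 = 23197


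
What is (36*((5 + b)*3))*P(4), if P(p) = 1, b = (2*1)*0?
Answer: 540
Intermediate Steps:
b = 0 (b = 2*0 = 0)
(36*((5 + b)*3))*P(4) = (36*((5 + 0)*3))*1 = (36*(5*3))*1 = (36*15)*1 = 540*1 = 540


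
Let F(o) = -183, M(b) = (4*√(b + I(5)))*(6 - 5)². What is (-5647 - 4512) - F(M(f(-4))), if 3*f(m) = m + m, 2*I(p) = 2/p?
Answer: -9976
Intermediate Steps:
I(p) = 1/p (I(p) = (2/p)/2 = 1/p)
f(m) = 2*m/3 (f(m) = (m + m)/3 = (2*m)/3 = 2*m/3)
M(b) = 4*√(⅕ + b) (M(b) = (4*√(b + 1/5))*(6 - 5)² = (4*√(b + ⅕))*1² = (4*√(⅕ + b))*1 = 4*√(⅕ + b))
(-5647 - 4512) - F(M(f(-4))) = (-5647 - 4512) - 1*(-183) = -10159 + 183 = -9976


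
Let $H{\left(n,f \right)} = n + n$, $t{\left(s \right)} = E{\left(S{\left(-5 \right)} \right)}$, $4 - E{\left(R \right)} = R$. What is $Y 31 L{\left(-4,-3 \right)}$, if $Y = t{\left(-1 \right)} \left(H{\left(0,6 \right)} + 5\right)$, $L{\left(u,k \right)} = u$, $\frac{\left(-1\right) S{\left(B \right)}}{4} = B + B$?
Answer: $22320$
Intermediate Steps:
$S{\left(B \right)} = - 8 B$ ($S{\left(B \right)} = - 4 \left(B + B\right) = - 4 \cdot 2 B = - 8 B$)
$E{\left(R \right)} = 4 - R$
$t{\left(s \right)} = -36$ ($t{\left(s \right)} = 4 - \left(-8\right) \left(-5\right) = 4 - 40 = -36$)
$H{\left(n,f \right)} = 2 n$
$Y = -180$ ($Y = - 36 \left(2 \cdot 0 + 5\right) = - 36 \left(0 + 5\right) = \left(-36\right) 5 = -180$)
$Y 31 L{\left(-4,-3 \right)} = \left(-180\right) 31 \left(-4\right) = \left(-5580\right) \left(-4\right) = 22320$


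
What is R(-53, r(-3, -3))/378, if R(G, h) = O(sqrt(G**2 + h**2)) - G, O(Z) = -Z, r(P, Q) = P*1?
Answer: 53/378 - sqrt(2818)/378 ≈ -0.00022444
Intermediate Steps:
r(P, Q) = P
R(G, h) = -G - sqrt(G**2 + h**2) (R(G, h) = -sqrt(G**2 + h**2) - G = -G - sqrt(G**2 + h**2))
R(-53, r(-3, -3))/378 = (-1*(-53) - sqrt((-53)**2 + (-3)**2))/378 = (53 - sqrt(2809 + 9))/378 = (53 - sqrt(2818))/378 = 53/378 - sqrt(2818)/378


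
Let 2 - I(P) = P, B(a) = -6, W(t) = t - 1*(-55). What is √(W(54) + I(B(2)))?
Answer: 3*√13 ≈ 10.817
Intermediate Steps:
W(t) = 55 + t (W(t) = t + 55 = 55 + t)
I(P) = 2 - P
√(W(54) + I(B(2))) = √((55 + 54) + (2 - 1*(-6))) = √(109 + (2 + 6)) = √(109 + 8) = √117 = 3*√13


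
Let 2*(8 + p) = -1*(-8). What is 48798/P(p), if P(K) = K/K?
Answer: 48798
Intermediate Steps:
p = -4 (p = -8 + (-1*(-8))/2 = -8 + (½)*8 = -8 + 4 = -4)
P(K) = 1
48798/P(p) = 48798/1 = 48798*1 = 48798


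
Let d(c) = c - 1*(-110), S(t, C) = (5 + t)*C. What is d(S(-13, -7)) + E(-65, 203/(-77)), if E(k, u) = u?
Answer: 1797/11 ≈ 163.36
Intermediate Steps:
S(t, C) = C*(5 + t)
d(c) = 110 + c (d(c) = c + 110 = 110 + c)
d(S(-13, -7)) + E(-65, 203/(-77)) = (110 - 7*(5 - 13)) + 203/(-77) = (110 - 7*(-8)) + 203*(-1/77) = (110 + 56) - 29/11 = 166 - 29/11 = 1797/11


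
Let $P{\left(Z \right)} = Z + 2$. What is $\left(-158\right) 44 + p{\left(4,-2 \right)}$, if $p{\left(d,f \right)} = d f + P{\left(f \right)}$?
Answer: $-6960$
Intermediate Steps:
$P{\left(Z \right)} = 2 + Z$
$p{\left(d,f \right)} = 2 + f + d f$ ($p{\left(d,f \right)} = d f + \left(2 + f\right) = 2 + f + d f$)
$\left(-158\right) 44 + p{\left(4,-2 \right)} = \left(-158\right) 44 + \left(2 - 2 + 4 \left(-2\right)\right) = -6952 - 8 = -6960$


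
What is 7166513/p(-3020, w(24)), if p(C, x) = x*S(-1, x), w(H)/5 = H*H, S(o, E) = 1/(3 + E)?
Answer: 6887018993/960 ≈ 7.1740e+6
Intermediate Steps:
w(H) = 5*H² (w(H) = 5*(H*H) = 5*H²)
p(C, x) = x/(3 + x)
7166513/p(-3020, w(24)) = 7166513/(((5*24²)/(3 + 5*24²))) = 7166513/(((5*576)/(3 + 5*576))) = 7166513/((2880/(3 + 2880))) = 7166513/((2880/2883)) = 7166513/((2880*(1/2883))) = 7166513/(960/961) = 7166513*(961/960) = 6887018993/960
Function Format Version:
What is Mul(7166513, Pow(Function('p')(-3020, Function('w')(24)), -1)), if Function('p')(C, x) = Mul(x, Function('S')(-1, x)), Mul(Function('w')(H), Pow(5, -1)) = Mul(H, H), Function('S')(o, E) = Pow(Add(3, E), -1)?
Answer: Rational(6887018993, 960) ≈ 7.1740e+6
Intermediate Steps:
Function('w')(H) = Mul(5, Pow(H, 2)) (Function('w')(H) = Mul(5, Mul(H, H)) = Mul(5, Pow(H, 2)))
Function('p')(C, x) = Mul(x, Pow(Add(3, x), -1))
Mul(7166513, Pow(Function('p')(-3020, Function('w')(24)), -1)) = Mul(7166513, Pow(Mul(Mul(5, Pow(24, 2)), Pow(Add(3, Mul(5, Pow(24, 2))), -1)), -1)) = Mul(7166513, Pow(Mul(Mul(5, 576), Pow(Add(3, Mul(5, 576)), -1)), -1)) = Mul(7166513, Pow(Mul(2880, Pow(Add(3, 2880), -1)), -1)) = Mul(7166513, Pow(Mul(2880, Pow(2883, -1)), -1)) = Mul(7166513, Pow(Mul(2880, Rational(1, 2883)), -1)) = Mul(7166513, Pow(Rational(960, 961), -1)) = Mul(7166513, Rational(961, 960)) = Rational(6887018993, 960)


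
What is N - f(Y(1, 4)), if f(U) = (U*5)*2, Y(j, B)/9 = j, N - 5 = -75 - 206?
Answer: -366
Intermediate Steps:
N = -276 (N = 5 + (-75 - 206) = 5 - 281 = -276)
Y(j, B) = 9*j
f(U) = 10*U (f(U) = (5*U)*2 = 10*U)
N - f(Y(1, 4)) = -276 - 10*9*1 = -276 - 10*9 = -276 - 1*90 = -276 - 90 = -366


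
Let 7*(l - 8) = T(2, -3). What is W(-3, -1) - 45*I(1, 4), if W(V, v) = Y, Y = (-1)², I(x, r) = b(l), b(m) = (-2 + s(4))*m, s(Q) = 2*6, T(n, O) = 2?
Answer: -26093/7 ≈ -3727.6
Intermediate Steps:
s(Q) = 12
l = 58/7 (l = 8 + (⅐)*2 = 8 + 2/7 = 58/7 ≈ 8.2857)
b(m) = 10*m (b(m) = (-2 + 12)*m = 10*m)
I(x, r) = 580/7 (I(x, r) = 10*(58/7) = 580/7)
Y = 1
W(V, v) = 1
W(-3, -1) - 45*I(1, 4) = 1 - 45*580/7 = 1 - 26100/7 = -26093/7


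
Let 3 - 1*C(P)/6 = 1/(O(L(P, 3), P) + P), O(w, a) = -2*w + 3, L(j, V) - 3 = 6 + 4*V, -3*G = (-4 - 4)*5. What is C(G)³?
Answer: 2767587264/456533 ≈ 6062.2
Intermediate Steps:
G = 40/3 (G = -(-4 - 4)*5/3 = -(-8)*5/3 = -⅓*(-40) = 40/3 ≈ 13.333)
L(j, V) = 9 + 4*V (L(j, V) = 3 + (6 + 4*V) = 9 + 4*V)
O(w, a) = 3 - 2*w
C(P) = 18 - 6/(-39 + P) (C(P) = 18 - 6/((3 - 2*(9 + 4*3)) + P) = 18 - 6/((3 - 2*(9 + 12)) + P) = 18 - 6/((3 - 2*21) + P) = 18 - 6/((3 - 42) + P) = 18 - 6/(-39 + P))
C(G)³ = (6*(-118 + 3*(40/3))/(-39 + 40/3))³ = (6*(-118 + 40)/(-77/3))³ = (6*(-3/77)*(-78))³ = (1404/77)³ = 2767587264/456533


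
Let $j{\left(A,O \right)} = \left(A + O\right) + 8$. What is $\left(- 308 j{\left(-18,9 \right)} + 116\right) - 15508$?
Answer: $-15084$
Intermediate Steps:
$j{\left(A,O \right)} = 8 + A + O$
$\left(- 308 j{\left(-18,9 \right)} + 116\right) - 15508 = \left(- 308 \left(8 - 18 + 9\right) + 116\right) - 15508 = \left(\left(-308\right) \left(-1\right) + 116\right) - 15508 = \left(308 + 116\right) - 15508 = 424 - 15508 = -15084$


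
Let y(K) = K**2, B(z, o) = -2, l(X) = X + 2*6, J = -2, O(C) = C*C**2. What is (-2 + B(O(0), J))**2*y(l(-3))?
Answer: 1296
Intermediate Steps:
O(C) = C**3
l(X) = 12 + X (l(X) = X + 12 = 12 + X)
(-2 + B(O(0), J))**2*y(l(-3)) = (-2 - 2)**2*(12 - 3)**2 = (-4)**2*9**2 = 16*81 = 1296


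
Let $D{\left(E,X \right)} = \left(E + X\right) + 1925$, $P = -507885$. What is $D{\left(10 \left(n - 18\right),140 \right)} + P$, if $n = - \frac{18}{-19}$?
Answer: $- \frac{9613820}{19} \approx -5.0599 \cdot 10^{5}$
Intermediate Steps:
$n = \frac{18}{19}$ ($n = \left(-18\right) \left(- \frac{1}{19}\right) = \frac{18}{19} \approx 0.94737$)
$D{\left(E,X \right)} = 1925 + E + X$
$D{\left(10 \left(n - 18\right),140 \right)} + P = \left(1925 + 10 \left(\frac{18}{19} - 18\right) + 140\right) - 507885 = \left(1925 + 10 \left(- \frac{324}{19}\right) + 140\right) - 507885 = \left(1925 - \frac{3240}{19} + 140\right) - 507885 = \frac{35995}{19} - 507885 = - \frac{9613820}{19}$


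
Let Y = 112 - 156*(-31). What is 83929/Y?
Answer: 83929/4948 ≈ 16.962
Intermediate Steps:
Y = 4948 (Y = 112 + 4836 = 4948)
83929/Y = 83929/4948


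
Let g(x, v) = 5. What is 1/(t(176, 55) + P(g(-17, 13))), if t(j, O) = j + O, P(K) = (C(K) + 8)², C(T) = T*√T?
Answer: 21/7220 - √5/1805 ≈ 0.0016698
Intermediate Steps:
C(T) = T^(3/2)
P(K) = (8 + K^(3/2))² (P(K) = (K^(3/2) + 8)² = (8 + K^(3/2))²)
t(j, O) = O + j
1/(t(176, 55) + P(g(-17, 13))) = 1/((55 + 176) + (8 + 5^(3/2))²) = 1/(231 + (8 + 5*√5)²)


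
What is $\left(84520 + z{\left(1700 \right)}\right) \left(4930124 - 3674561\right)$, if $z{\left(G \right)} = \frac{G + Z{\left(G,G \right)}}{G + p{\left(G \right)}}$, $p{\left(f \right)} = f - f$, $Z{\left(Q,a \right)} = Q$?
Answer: $106122695886$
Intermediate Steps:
$p{\left(f \right)} = 0$
$z{\left(G \right)} = 2$ ($z{\left(G \right)} = \frac{G + G}{G + 0} = \frac{2 G}{G} = 2$)
$\left(84520 + z{\left(1700 \right)}\right) \left(4930124 - 3674561\right) = \left(84520 + 2\right) \left(4930124 - 3674561\right) = 84522 \cdot 1255563 = 106122695886$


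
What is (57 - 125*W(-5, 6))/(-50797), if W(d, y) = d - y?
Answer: -1432/50797 ≈ -0.028191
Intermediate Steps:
(57 - 125*W(-5, 6))/(-50797) = (57 - 125*(-5 - 1*6))/(-50797) = (57 - 125*(-5 - 6))*(-1/50797) = (57 - 125*(-11))*(-1/50797) = (57 + 1375)*(-1/50797) = 1432*(-1/50797) = -1432/50797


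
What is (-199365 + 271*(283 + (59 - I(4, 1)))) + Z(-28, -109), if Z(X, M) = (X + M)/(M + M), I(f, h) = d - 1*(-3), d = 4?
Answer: -23670303/218 ≈ -1.0858e+5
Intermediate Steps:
I(f, h) = 7 (I(f, h) = 4 - 1*(-3) = 4 + 3 = 7)
Z(X, M) = (M + X)/(2*M) (Z(X, M) = (M + X)/((2*M)) = (M + X)*(1/(2*M)) = (M + X)/(2*M))
(-199365 + 271*(283 + (59 - I(4, 1)))) + Z(-28, -109) = (-199365 + 271*(283 + (59 - 1*7))) + (½)*(-109 - 28)/(-109) = (-199365 + 271*(283 + (59 - 7))) + (½)*(-1/109)*(-137) = (-199365 + 271*(283 + 52)) + 137/218 = (-199365 + 271*335) + 137/218 = (-199365 + 90785) + 137/218 = -108580 + 137/218 = -23670303/218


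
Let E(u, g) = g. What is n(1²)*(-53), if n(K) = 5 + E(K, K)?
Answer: -318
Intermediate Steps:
n(K) = 5 + K
n(1²)*(-53) = (5 + 1²)*(-53) = (5 + 1)*(-53) = 6*(-53) = -318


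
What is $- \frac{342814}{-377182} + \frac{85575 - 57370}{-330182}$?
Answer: $\frac{51276296919}{62269353562} \approx 0.82346$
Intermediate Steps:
$- \frac{342814}{-377182} + \frac{85575 - 57370}{-330182} = \left(-342814\right) \left(- \frac{1}{377182}\right) + 28205 \left(- \frac{1}{330182}\right) = \frac{171407}{188591} - \frac{28205}{330182} = \frac{51276296919}{62269353562}$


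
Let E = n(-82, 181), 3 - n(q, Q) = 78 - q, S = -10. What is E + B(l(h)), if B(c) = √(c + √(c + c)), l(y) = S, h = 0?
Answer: -157 + √(-10 + 2*I*√5) ≈ -156.31 + 3.2369*I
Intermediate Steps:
n(q, Q) = -75 + q (n(q, Q) = 3 - (78 - q) = 3 + (-78 + q) = -75 + q)
l(y) = -10
E = -157 (E = -75 - 82 = -157)
B(c) = √(c + √2*√c) (B(c) = √(c + √(2*c)) = √(c + √2*√c))
E + B(l(h)) = -157 + √(-10 + √2*√(-10)) = -157 + √(-10 + √2*(I*√10)) = -157 + √(-10 + 2*I*√5)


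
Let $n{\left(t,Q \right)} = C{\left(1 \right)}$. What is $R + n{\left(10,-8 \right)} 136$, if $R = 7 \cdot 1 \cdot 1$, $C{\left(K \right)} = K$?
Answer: $143$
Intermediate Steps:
$n{\left(t,Q \right)} = 1$
$R = 7$ ($R = 7 \cdot 1 = 7$)
$R + n{\left(10,-8 \right)} 136 = 7 + 1 \cdot 136 = 7 + 136 = 143$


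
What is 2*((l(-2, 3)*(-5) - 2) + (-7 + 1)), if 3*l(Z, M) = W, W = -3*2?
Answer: 4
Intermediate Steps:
W = -6
l(Z, M) = -2 (l(Z, M) = (⅓)*(-6) = -2)
2*((l(-2, 3)*(-5) - 2) + (-7 + 1)) = 2*((-2*(-5) - 2) + (-7 + 1)) = 2*((10 - 2) - 6) = 2*(8 - 6) = 2*2 = 4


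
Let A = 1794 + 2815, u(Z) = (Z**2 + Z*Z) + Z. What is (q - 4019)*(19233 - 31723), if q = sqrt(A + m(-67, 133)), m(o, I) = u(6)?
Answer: 50197310 - 12490*sqrt(4687) ≈ 4.9342e+7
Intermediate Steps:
u(Z) = Z + 2*Z**2 (u(Z) = (Z**2 + Z**2) + Z = 2*Z**2 + Z = Z + 2*Z**2)
m(o, I) = 78 (m(o, I) = 6*(1 + 2*6) = 6*(1 + 12) = 6*13 = 78)
A = 4609
q = sqrt(4687) (q = sqrt(4609 + 78) = sqrt(4687) ≈ 68.462)
(q - 4019)*(19233 - 31723) = (sqrt(4687) - 4019)*(19233 - 31723) = (-4019 + sqrt(4687))*(-12490) = 50197310 - 12490*sqrt(4687)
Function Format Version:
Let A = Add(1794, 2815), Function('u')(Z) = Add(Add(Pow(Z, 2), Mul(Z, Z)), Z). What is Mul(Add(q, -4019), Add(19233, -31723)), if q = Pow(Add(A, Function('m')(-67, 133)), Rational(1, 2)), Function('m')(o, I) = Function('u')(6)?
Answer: Add(50197310, Mul(-12490, Pow(4687, Rational(1, 2)))) ≈ 4.9342e+7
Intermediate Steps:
Function('u')(Z) = Add(Z, Mul(2, Pow(Z, 2))) (Function('u')(Z) = Add(Add(Pow(Z, 2), Pow(Z, 2)), Z) = Add(Mul(2, Pow(Z, 2)), Z) = Add(Z, Mul(2, Pow(Z, 2))))
Function('m')(o, I) = 78 (Function('m')(o, I) = Mul(6, Add(1, Mul(2, 6))) = Mul(6, Add(1, 12)) = Mul(6, 13) = 78)
A = 4609
q = Pow(4687, Rational(1, 2)) (q = Pow(Add(4609, 78), Rational(1, 2)) = Pow(4687, Rational(1, 2)) ≈ 68.462)
Mul(Add(q, -4019), Add(19233, -31723)) = Mul(Add(Pow(4687, Rational(1, 2)), -4019), Add(19233, -31723)) = Mul(Add(-4019, Pow(4687, Rational(1, 2))), -12490) = Add(50197310, Mul(-12490, Pow(4687, Rational(1, 2))))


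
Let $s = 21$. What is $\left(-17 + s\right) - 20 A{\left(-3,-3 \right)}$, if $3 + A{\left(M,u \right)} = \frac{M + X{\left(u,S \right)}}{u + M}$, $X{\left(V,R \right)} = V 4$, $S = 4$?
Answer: $14$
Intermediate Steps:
$X{\left(V,R \right)} = 4 V$
$A{\left(M,u \right)} = -3 + \frac{M + 4 u}{M + u}$ ($A{\left(M,u \right)} = -3 + \frac{M + 4 u}{u + M} = -3 + \frac{M + 4 u}{M + u}$)
$\left(-17 + s\right) - 20 A{\left(-3,-3 \right)} = \left(-17 + 21\right) - 20 \frac{-3 - -6}{-3 - 3} = 4 - 20 \frac{-3 + 6}{-6} = 4 - 20 \left(\left(- \frac{1}{6}\right) 3\right) = 4 - -10 = 4 + 10 = 14$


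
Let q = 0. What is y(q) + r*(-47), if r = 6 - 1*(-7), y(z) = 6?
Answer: -605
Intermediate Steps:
r = 13 (r = 6 + 7 = 13)
y(q) + r*(-47) = 6 + 13*(-47) = 6 - 611 = -605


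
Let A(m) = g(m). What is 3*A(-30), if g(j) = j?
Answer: -90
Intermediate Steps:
A(m) = m
3*A(-30) = 3*(-30) = -90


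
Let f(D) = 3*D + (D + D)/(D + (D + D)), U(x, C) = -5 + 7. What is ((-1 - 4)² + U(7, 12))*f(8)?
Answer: 666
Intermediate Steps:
U(x, C) = 2
f(D) = ⅔ + 3*D (f(D) = 3*D + (2*D)/(D + 2*D) = 3*D + (2*D)/((3*D)) = 3*D + (2*D)*(1/(3*D)) = 3*D + ⅔ = ⅔ + 3*D)
((-1 - 4)² + U(7, 12))*f(8) = ((-1 - 4)² + 2)*(⅔ + 3*8) = ((-5)² + 2)*(⅔ + 24) = (25 + 2)*(74/3) = 27*(74/3) = 666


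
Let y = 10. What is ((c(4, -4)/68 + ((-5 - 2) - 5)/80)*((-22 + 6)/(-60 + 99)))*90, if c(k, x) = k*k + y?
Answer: -1896/221 ≈ -8.5792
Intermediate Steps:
c(k, x) = 10 + k² (c(k, x) = k*k + 10 = k² + 10 = 10 + k²)
((c(4, -4)/68 + ((-5 - 2) - 5)/80)*((-22 + 6)/(-60 + 99)))*90 = (((10 + 4²)/68 + ((-5 - 2) - 5)/80)*((-22 + 6)/(-60 + 99)))*90 = (((10 + 16)*(1/68) + (-7 - 5)*(1/80))*(-16/39))*90 = ((26*(1/68) - 12*1/80)*(-16*1/39))*90 = ((13/34 - 3/20)*(-16/39))*90 = ((79/340)*(-16/39))*90 = -316/3315*90 = -1896/221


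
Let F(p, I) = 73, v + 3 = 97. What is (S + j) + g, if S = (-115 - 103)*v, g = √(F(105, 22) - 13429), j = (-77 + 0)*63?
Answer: -25343 + 6*I*√371 ≈ -25343.0 + 115.57*I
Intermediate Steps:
v = 94 (v = -3 + 97 = 94)
j = -4851 (j = -77*63 = -4851)
g = 6*I*√371 (g = √(73 - 13429) = √(-13356) = 6*I*√371 ≈ 115.57*I)
S = -20492 (S = (-115 - 103)*94 = -218*94 = -20492)
(S + j) + g = (-20492 - 4851) + 6*I*√371 = -25343 + 6*I*√371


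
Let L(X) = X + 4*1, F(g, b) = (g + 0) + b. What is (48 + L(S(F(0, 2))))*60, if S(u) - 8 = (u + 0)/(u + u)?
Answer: 3630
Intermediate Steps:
F(g, b) = b + g (F(g, b) = g + b = b + g)
S(u) = 17/2 (S(u) = 8 + (u + 0)/(u + u) = 8 + u/((2*u)) = 8 + u*(1/(2*u)) = 8 + ½ = 17/2)
L(X) = 4 + X (L(X) = X + 4 = 4 + X)
(48 + L(S(F(0, 2))))*60 = (48 + (4 + 17/2))*60 = (48 + 25/2)*60 = (121/2)*60 = 3630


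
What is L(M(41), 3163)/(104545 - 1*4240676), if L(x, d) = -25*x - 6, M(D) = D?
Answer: 1031/4136131 ≈ 0.00024927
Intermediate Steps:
L(x, d) = -6 - 25*x
L(M(41), 3163)/(104545 - 1*4240676) = (-6 - 25*41)/(104545 - 1*4240676) = (-6 - 1025)/(104545 - 4240676) = -1031/(-4136131) = -1031*(-1/4136131) = 1031/4136131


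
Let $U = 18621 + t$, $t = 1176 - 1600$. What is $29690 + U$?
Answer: $47887$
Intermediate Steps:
$t = -424$
$U = 18197$ ($U = 18621 - 424 = 18197$)
$29690 + U = 29690 + 18197 = 47887$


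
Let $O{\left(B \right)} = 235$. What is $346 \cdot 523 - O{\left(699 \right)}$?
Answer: $180723$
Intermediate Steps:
$346 \cdot 523 - O{\left(699 \right)} = 346 \cdot 523 - 235 = 180958 - 235 = 180723$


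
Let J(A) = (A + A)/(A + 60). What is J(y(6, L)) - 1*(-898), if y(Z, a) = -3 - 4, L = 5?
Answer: 47580/53 ≈ 897.74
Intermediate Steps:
y(Z, a) = -7
J(A) = 2*A/(60 + A) (J(A) = (2*A)/(60 + A) = 2*A/(60 + A))
J(y(6, L)) - 1*(-898) = 2*(-7)/(60 - 7) - 1*(-898) = 2*(-7)/53 + 898 = 2*(-7)*(1/53) + 898 = -14/53 + 898 = 47580/53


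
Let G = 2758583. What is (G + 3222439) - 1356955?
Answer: 4624067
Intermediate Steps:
(G + 3222439) - 1356955 = (2758583 + 3222439) - 1356955 = 5981022 - 1356955 = 4624067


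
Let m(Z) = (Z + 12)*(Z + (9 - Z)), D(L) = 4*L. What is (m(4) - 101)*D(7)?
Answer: 1204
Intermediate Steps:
m(Z) = 108 + 9*Z (m(Z) = (12 + Z)*9 = 108 + 9*Z)
(m(4) - 101)*D(7) = ((108 + 9*4) - 101)*(4*7) = ((108 + 36) - 101)*28 = (144 - 101)*28 = 43*28 = 1204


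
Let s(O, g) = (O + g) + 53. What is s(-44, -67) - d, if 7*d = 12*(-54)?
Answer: 242/7 ≈ 34.571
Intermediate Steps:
s(O, g) = 53 + O + g
d = -648/7 (d = (12*(-54))/7 = (⅐)*(-648) = -648/7 ≈ -92.571)
s(-44, -67) - d = (53 - 44 - 67) - 1*(-648/7) = -58 + 648/7 = 242/7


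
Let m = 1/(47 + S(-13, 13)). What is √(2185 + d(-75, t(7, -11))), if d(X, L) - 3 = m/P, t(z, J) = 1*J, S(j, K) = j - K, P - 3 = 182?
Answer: √33023980185/3885 ≈ 46.776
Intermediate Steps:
P = 185 (P = 3 + 182 = 185)
m = 1/21 (m = 1/(47 + (-13 - 1*13)) = 1/(47 + (-13 - 13)) = 1/(47 - 26) = 1/21 ≈ 0.047619)
t(z, J) = J
d(X, L) = 11656/3885 (d(X, L) = 3 + (1/21)/185 = 3 + (1/21)*(1/185) = 3 + 1/3885 = 11656/3885)
√(2185 + d(-75, t(7, -11))) = √(2185 + 11656/3885) = √(8500381/3885) = √33023980185/3885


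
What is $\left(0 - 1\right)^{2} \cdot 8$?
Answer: $8$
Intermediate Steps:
$\left(0 - 1\right)^{2} \cdot 8 = \left(-1\right)^{2} \cdot 8 = 1 \cdot 8 = 8$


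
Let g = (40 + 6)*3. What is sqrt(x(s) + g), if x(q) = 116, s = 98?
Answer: sqrt(254) ≈ 15.937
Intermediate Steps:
g = 138 (g = 46*3 = 138)
sqrt(x(s) + g) = sqrt(116 + 138) = sqrt(254)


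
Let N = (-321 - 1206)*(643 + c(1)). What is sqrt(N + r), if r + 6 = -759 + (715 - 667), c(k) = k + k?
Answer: 4*I*sqrt(61602) ≈ 992.79*I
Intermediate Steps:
c(k) = 2*k
N = -984915 (N = (-321 - 1206)*(643 + 2*1) = -1527*(643 + 2) = -1527*645 = -984915)
r = -717 (r = -6 + (-759 + (715 - 667)) = -6 + (-759 + 48) = -6 - 711 = -717)
sqrt(N + r) = sqrt(-984915 - 717) = sqrt(-985632) = 4*I*sqrt(61602)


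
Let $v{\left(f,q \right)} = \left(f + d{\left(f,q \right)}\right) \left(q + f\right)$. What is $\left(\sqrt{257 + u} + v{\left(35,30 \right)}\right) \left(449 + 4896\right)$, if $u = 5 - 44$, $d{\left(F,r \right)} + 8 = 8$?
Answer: $12159875 + 5345 \sqrt{218} \approx 1.2239 \cdot 10^{7}$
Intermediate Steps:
$d{\left(F,r \right)} = 0$ ($d{\left(F,r \right)} = -8 + 8 = 0$)
$v{\left(f,q \right)} = f \left(f + q\right)$ ($v{\left(f,q \right)} = \left(f + 0\right) \left(q + f\right) = f \left(f + q\right)$)
$u = -39$ ($u = 5 - 44 = -39$)
$\left(\sqrt{257 + u} + v{\left(35,30 \right)}\right) \left(449 + 4896\right) = \left(\sqrt{257 - 39} + 35 \left(35 + 30\right)\right) \left(449 + 4896\right) = \left(\sqrt{218} + 35 \cdot 65\right) 5345 = \left(\sqrt{218} + 2275\right) 5345 = \left(2275 + \sqrt{218}\right) 5345 = 12159875 + 5345 \sqrt{218}$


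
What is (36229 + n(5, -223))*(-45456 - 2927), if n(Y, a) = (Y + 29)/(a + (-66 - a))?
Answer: -57843811820/33 ≈ -1.7528e+9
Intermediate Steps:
n(Y, a) = -29/66 - Y/66 (n(Y, a) = (29 + Y)/(-66) = (29 + Y)*(-1/66) = -29/66 - Y/66)
(36229 + n(5, -223))*(-45456 - 2927) = (36229 + (-29/66 - 1/66*5))*(-45456 - 2927) = (36229 + (-29/66 - 5/66))*(-48383) = (36229 - 17/33)*(-48383) = (1195540/33)*(-48383) = -57843811820/33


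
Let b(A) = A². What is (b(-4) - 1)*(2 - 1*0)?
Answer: 30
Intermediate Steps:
(b(-4) - 1)*(2 - 1*0) = ((-4)² - 1)*(2 - 1*0) = (16 - 1)*(2 + 0) = 15*2 = 30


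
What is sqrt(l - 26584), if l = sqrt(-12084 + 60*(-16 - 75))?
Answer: sqrt(-26584 + 2*I*sqrt(4386)) ≈ 0.4062 + 163.05*I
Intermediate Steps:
l = 2*I*sqrt(4386) (l = sqrt(-12084 + 60*(-91)) = sqrt(-12084 - 5460) = sqrt(-17544) = 2*I*sqrt(4386) ≈ 132.45*I)
sqrt(l - 26584) = sqrt(2*I*sqrt(4386) - 26584) = sqrt(-26584 + 2*I*sqrt(4386))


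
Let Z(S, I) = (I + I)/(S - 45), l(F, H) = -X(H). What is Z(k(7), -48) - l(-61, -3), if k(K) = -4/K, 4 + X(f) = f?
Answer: -1561/319 ≈ -4.8934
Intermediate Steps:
X(f) = -4 + f
l(F, H) = 4 - H (l(F, H) = -(-4 + H) = 4 - H)
Z(S, I) = 2*I/(-45 + S) (Z(S, I) = (2*I)/(-45 + S) = 2*I/(-45 + S))
Z(k(7), -48) - l(-61, -3) = 2*(-48)/(-45 - 4/7) - (4 - 1*(-3)) = 2*(-48)/(-45 - 4*⅐) - (4 + 3) = 2*(-48)/(-45 - 4/7) - 1*7 = 2*(-48)/(-319/7) - 7 = 2*(-48)*(-7/319) - 7 = 672/319 - 7 = -1561/319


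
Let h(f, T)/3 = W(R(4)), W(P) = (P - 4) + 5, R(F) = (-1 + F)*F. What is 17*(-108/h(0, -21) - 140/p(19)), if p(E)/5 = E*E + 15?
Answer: -59075/1222 ≈ -48.343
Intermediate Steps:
p(E) = 75 + 5*E**2 (p(E) = 5*(E*E + 15) = 5*(E**2 + 15) = 5*(15 + E**2) = 75 + 5*E**2)
R(F) = F*(-1 + F)
W(P) = 1 + P (W(P) = (-4 + P) + 5 = 1 + P)
h(f, T) = 39 (h(f, T) = 3*(1 + 4*(-1 + 4)) = 3*(1 + 4*3) = 3*(1 + 12) = 3*13 = 39)
17*(-108/h(0, -21) - 140/p(19)) = 17*(-108/39 - 140/(75 + 5*19**2)) = 17*(-108*1/39 - 140/(75 + 5*361)) = 17*(-36/13 - 140/(75 + 1805)) = 17*(-36/13 - 140/1880) = 17*(-36/13 - 140*1/1880) = 17*(-36/13 - 7/94) = 17*(-3475/1222) = -59075/1222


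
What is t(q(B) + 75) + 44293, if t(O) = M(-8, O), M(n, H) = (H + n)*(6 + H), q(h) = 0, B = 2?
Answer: 49720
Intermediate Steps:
M(n, H) = (6 + H)*(H + n)
t(O) = -48 + O**2 - 2*O (t(O) = O**2 + 6*O + 6*(-8) + O*(-8) = O**2 + 6*O - 48 - 8*O = -48 + O**2 - 2*O)
t(q(B) + 75) + 44293 = (-48 + (0 + 75)**2 - 2*(0 + 75)) + 44293 = (-48 + 75**2 - 2*75) + 44293 = (-48 + 5625 - 150) + 44293 = 5427 + 44293 = 49720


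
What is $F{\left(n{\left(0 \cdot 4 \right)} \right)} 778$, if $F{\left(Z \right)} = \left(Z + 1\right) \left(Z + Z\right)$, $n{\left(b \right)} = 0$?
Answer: $0$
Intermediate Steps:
$F{\left(Z \right)} = 2 Z \left(1 + Z\right)$ ($F{\left(Z \right)} = \left(1 + Z\right) 2 Z = 2 Z \left(1 + Z\right)$)
$F{\left(n{\left(0 \cdot 4 \right)} \right)} 778 = 2 \cdot 0 \left(1 + 0\right) 778 = 2 \cdot 0 \cdot 1 \cdot 778 = 0 \cdot 778 = 0$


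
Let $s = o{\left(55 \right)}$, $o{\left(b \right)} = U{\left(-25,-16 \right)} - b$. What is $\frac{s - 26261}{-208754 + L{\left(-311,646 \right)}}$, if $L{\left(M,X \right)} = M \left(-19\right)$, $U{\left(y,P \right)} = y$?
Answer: $\frac{26341}{202845} \approx 0.12986$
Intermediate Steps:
$L{\left(M,X \right)} = - 19 M$
$o{\left(b \right)} = -25 - b$
$s = -80$ ($s = -25 - 55 = -80$)
$\frac{s - 26261}{-208754 + L{\left(-311,646 \right)}} = \frac{-80 - 26261}{-208754 - -5909} = \frac{-80 - 26261}{-208754 + 5909} = \frac{-80 - 26261}{-202845} = \left(-26341\right) \left(- \frac{1}{202845}\right) = \frac{26341}{202845}$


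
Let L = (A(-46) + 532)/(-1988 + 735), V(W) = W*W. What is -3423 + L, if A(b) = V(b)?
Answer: -4291667/1253 ≈ -3425.1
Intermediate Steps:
V(W) = W²
A(b) = b²
L = -2648/1253 (L = ((-46)² + 532)/(-1988 + 735) = (2116 + 532)/(-1253) = 2648*(-1/1253) = -2648/1253 ≈ -2.1133)
-3423 + L = -3423 - 2648/1253 = -4291667/1253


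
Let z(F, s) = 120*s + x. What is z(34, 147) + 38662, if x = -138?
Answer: 56164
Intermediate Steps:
z(F, s) = -138 + 120*s (z(F, s) = 120*s - 138 = -138 + 120*s)
z(34, 147) + 38662 = (-138 + 120*147) + 38662 = (-138 + 17640) + 38662 = 17502 + 38662 = 56164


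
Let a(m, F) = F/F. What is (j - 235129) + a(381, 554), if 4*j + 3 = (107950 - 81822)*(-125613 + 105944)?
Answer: -514852147/4 ≈ -1.2871e+8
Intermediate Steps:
j = -513911635/4 (j = -3/4 + ((107950 - 81822)*(-125613 + 105944))/4 = -3/4 + (26128*(-19669))/4 = -3/4 + (1/4)*(-513911632) = -3/4 - 128477908 = -513911635/4 ≈ -1.2848e+8)
a(m, F) = 1
(j - 235129) + a(381, 554) = (-513911635/4 - 235129) + 1 = -514852151/4 + 1 = -514852147/4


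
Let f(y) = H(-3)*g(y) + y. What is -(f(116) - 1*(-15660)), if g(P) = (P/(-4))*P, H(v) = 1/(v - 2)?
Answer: -82244/5 ≈ -16449.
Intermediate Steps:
H(v) = 1/(-2 + v)
g(P) = -P**2/4 (g(P) = (P*(-1/4))*P = (-P/4)*P = -P**2/4)
f(y) = y + y**2/20 (f(y) = (-y**2/4)/(-2 - 3) + y = (-y**2/4)/(-5) + y = -(-1)*y**2/20 + y = y**2/20 + y = y + y**2/20)
-(f(116) - 1*(-15660)) = -((1/20)*116*(20 + 116) - 1*(-15660)) = -((1/20)*116*136 + 15660) = -(3944/5 + 15660) = -1*82244/5 = -82244/5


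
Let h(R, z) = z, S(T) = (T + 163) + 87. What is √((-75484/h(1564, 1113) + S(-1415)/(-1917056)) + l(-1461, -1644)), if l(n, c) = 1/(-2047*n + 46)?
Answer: I*√43150444971187598640200842312614/797654308366608 ≈ 8.2353*I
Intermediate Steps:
S(T) = 250 + T (S(T) = (163 + T) + 87 = 250 + T)
l(n, c) = 1/(46 - 2047*n)
√((-75484/h(1564, 1113) + S(-1415)/(-1917056)) + l(-1461, -1644)) = √((-75484/1113 + (250 - 1415)/(-1917056)) - 1/(-46 + 2047*(-1461))) = √((-75484*1/1113 - 1165*(-1/1917056)) - 1/(-46 - 2990667)) = √((-75484/1113 + 1165/1917056) - 1/(-2990713)) = √(-144705758459/2133683328 - 1*(-1/2990713)) = √(-144705758459/2133683328 + 1/2990713) = √(-432773390864507939/6381234466932864) = I*√43150444971187598640200842312614/797654308366608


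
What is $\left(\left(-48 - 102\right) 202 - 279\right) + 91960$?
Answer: $61381$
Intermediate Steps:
$\left(\left(-48 - 102\right) 202 - 279\right) + 91960 = \left(\left(-150\right) 202 - 279\right) + 91960 = \left(-30300 - 279\right) + 91960 = -30579 + 91960 = 61381$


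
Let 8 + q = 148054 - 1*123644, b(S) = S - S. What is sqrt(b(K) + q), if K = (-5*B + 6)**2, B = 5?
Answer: 7*sqrt(498) ≈ 156.21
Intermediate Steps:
K = 361 (K = (-5*5 + 6)**2 = (-25 + 6)**2 = (-19)**2 = 361)
b(S) = 0
q = 24402 (q = -8 + (148054 - 1*123644) = -8 + (148054 - 123644) = -8 + 24410 = 24402)
sqrt(b(K) + q) = sqrt(0 + 24402) = sqrt(24402) = 7*sqrt(498)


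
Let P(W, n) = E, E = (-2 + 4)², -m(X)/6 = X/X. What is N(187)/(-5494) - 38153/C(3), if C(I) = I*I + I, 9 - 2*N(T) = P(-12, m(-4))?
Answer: -52403153/16482 ≈ -3179.4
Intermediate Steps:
m(X) = -6 (m(X) = -6*X/X = -6*1 = -6)
E = 4 (E = 2² = 4)
P(W, n) = 4
N(T) = 5/2 (N(T) = 9/2 - ½*4 = 9/2 - 2 = 5/2)
C(I) = I + I² (C(I) = I² + I = I + I²)
N(187)/(-5494) - 38153/C(3) = (5/2)/(-5494) - 38153*1/(3*(1 + 3)) = (5/2)*(-1/5494) - 38153/(3*4) = -5/10988 - 38153/12 = -52403153/16482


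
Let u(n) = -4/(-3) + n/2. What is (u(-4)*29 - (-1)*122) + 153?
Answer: 767/3 ≈ 255.67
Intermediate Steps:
u(n) = 4/3 + n/2 (u(n) = -4*(-⅓) + n*(½) = 4/3 + n/2)
(u(-4)*29 - (-1)*122) + 153 = ((4/3 + (½)*(-4))*29 - (-1)*122) + 153 = ((4/3 - 2)*29 - 1*(-122)) + 153 = (-⅔*29 + 122) + 153 = (-58/3 + 122) + 153 = 308/3 + 153 = 767/3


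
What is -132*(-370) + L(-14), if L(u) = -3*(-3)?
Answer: 48849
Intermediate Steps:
L(u) = 9
-132*(-370) + L(-14) = -132*(-370) + 9 = 48840 + 9 = 48849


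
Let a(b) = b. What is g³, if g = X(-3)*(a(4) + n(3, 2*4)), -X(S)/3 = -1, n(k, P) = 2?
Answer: 5832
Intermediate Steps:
X(S) = 3 (X(S) = -3*(-1) = 3)
g = 18 (g = 3*(4 + 2) = 3*6 = 18)
g³ = 18³ = 5832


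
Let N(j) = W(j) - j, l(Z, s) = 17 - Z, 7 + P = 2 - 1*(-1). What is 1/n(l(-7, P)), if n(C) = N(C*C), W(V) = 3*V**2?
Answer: 1/994752 ≈ 1.0053e-6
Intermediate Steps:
P = -4 (P = -7 + (2 - 1*(-1)) = -7 + (2 + 1) = -7 + 3 = -4)
N(j) = -j + 3*j**2 (N(j) = 3*j**2 - j = -j + 3*j**2)
n(C) = C**2*(-1 + 3*C**2) (n(C) = (C*C)*(-1 + 3*(C*C)) = C**2*(-1 + 3*C**2))
1/n(l(-7, P)) = 1/(-(17 - 1*(-7))**2 + 3*(17 - 1*(-7))**4) = 1/(-(17 + 7)**2 + 3*(17 + 7)**4) = 1/(-1*24**2 + 3*24**4) = 1/(-1*576 + 3*331776) = 1/(-576 + 995328) = 1/994752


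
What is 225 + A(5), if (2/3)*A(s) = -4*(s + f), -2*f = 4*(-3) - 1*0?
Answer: 159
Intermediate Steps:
f = 6 (f = -(4*(-3) - 1*0)/2 = -(-12 + 0)/2 = -1/2*(-12) = 6)
A(s) = -36 - 6*s (A(s) = 3*(-4*(s + 6))/2 = 3*(-4*(6 + s))/2 = 3*(-24 - 4*s)/2 = -36 - 6*s)
225 + A(5) = 225 + (-36 - 6*5) = 225 + (-36 - 30) = 225 - 66 = 159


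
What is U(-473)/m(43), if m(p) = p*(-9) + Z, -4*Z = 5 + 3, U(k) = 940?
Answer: -940/389 ≈ -2.4165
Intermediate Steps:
Z = -2 (Z = -(5 + 3)/4 = -¼*8 = -2)
m(p) = -2 - 9*p (m(p) = p*(-9) - 2 = -9*p - 2 = -2 - 9*p)
U(-473)/m(43) = 940/(-2 - 9*43) = 940/(-2 - 387) = 940/(-389) = 940*(-1/389) = -940/389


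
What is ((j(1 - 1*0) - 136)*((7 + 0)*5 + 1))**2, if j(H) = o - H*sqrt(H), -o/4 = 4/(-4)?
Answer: 22924944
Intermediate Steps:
o = 4 (o = -16/(-4) = -16*(-1)/4 = -4*(-1) = 4)
j(H) = 4 - H**(3/2) (j(H) = 4 - H*sqrt(H) = 4 - H**(3/2))
((j(1 - 1*0) - 136)*((7 + 0)*5 + 1))**2 = (((4 - (1 - 1*0)**(3/2)) - 136)*((7 + 0)*5 + 1))**2 = (((4 - (1 + 0)**(3/2)) - 136)*(7*5 + 1))**2 = (((4 - 1**(3/2)) - 136)*(35 + 1))**2 = (((4 - 1*1) - 136)*36)**2 = (((4 - 1) - 136)*36)**2 = ((3 - 136)*36)**2 = (-133*36)**2 = (-4788)**2 = 22924944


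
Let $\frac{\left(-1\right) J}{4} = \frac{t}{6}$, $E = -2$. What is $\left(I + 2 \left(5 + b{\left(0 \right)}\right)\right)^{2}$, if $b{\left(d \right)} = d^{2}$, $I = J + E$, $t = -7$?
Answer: $\frac{1444}{9} \approx 160.44$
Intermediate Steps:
$J = \frac{14}{3}$ ($J = - 4 \left(- \frac{7}{6}\right) = - 4 \left(\left(-7\right) \frac{1}{6}\right) = \left(-4\right) \left(- \frac{7}{6}\right) = \frac{14}{3} \approx 4.6667$)
$I = \frac{8}{3}$ ($I = \frac{14}{3} - 2 = \frac{8}{3} \approx 2.6667$)
$\left(I + 2 \left(5 + b{\left(0 \right)}\right)\right)^{2} = \left(\frac{8}{3} + 2 \left(5 + 0^{2}\right)\right)^{2} = \left(\frac{8}{3} + 2 \left(5 + 0\right)\right)^{2} = \left(\frac{8}{3} + 2 \cdot 5\right)^{2} = \left(\frac{8}{3} + 10\right)^{2} = \left(\frac{38}{3}\right)^{2} = \frac{1444}{9}$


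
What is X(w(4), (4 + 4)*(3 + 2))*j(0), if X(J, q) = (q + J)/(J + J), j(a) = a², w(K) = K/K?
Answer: 0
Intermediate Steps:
w(K) = 1
X(J, q) = (J + q)/(2*J) (X(J, q) = (J + q)/((2*J)) = (J + q)*(1/(2*J)) = (J + q)/(2*J))
X(w(4), (4 + 4)*(3 + 2))*j(0) = ((½)*(1 + (4 + 4)*(3 + 2))/1)*0² = ((½)*1*(1 + 8*5))*0 = ((½)*1*(1 + 40))*0 = ((½)*1*41)*0 = (41/2)*0 = 0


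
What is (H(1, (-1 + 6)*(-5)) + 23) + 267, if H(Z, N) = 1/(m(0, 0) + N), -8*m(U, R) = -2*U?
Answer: 7249/25 ≈ 289.96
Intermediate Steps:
m(U, R) = U/4 (m(U, R) = -(-1)*U/4 = U/4)
H(Z, N) = 1/N (H(Z, N) = 1/((1/4)*0 + N) = 1/(0 + N) = 1/N)
(H(1, (-1 + 6)*(-5)) + 23) + 267 = (1/((-1 + 6)*(-5)) + 23) + 267 = (1/(5*(-5)) + 23) + 267 = (1/(-25) + 23) + 267 = (-1/25 + 23) + 267 = 574/25 + 267 = 7249/25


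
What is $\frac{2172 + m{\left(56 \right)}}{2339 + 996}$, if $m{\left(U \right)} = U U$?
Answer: $\frac{5308}{3335} \approx 1.5916$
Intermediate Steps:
$m{\left(U \right)} = U^{2}$
$\frac{2172 + m{\left(56 \right)}}{2339 + 996} = \frac{2172 + 56^{2}}{2339 + 996} = \frac{2172 + 3136}{3335} = 5308 \cdot \frac{1}{3335} = \frac{5308}{3335}$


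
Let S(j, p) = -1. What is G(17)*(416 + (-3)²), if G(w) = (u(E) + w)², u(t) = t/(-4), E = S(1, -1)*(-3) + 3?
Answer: 408425/4 ≈ 1.0211e+5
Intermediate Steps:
E = 6 (E = -1*(-3) + 3 = 3 + 3 = 6)
u(t) = -t/4 (u(t) = t*(-¼) = -t/4)
G(w) = (-3/2 + w)² (G(w) = (-¼*6 + w)² = (-3/2 + w)²)
G(17)*(416 + (-3)²) = ((-3 + 2*17)²/4)*(416 + (-3)²) = ((-3 + 34)²/4)*(416 + 9) = ((¼)*31²)*425 = ((¼)*961)*425 = (961/4)*425 = 408425/4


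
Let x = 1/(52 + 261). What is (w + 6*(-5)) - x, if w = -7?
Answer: -11582/313 ≈ -37.003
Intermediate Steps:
x = 1/313 ≈ 0.0031949
(w + 6*(-5)) - x = (-7 + 6*(-5)) - 1*1/313 = (-7 - 30) - 1/313 = -37 - 1/313 = -11582/313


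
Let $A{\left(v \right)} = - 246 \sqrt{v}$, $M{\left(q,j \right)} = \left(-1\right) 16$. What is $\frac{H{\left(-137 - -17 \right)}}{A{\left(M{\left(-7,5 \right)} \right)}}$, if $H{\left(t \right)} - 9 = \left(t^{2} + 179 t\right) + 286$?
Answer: $- \frac{6785 i}{984} \approx - 6.8953 i$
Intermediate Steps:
$M{\left(q,j \right)} = -16$
$H{\left(t \right)} = 295 + t^{2} + 179 t$ ($H{\left(t \right)} = 9 + \left(\left(t^{2} + 179 t\right) + 286\right) = 9 + \left(286 + t^{2} + 179 t\right) = 295 + t^{2} + 179 t$)
$\frac{H{\left(-137 - -17 \right)}}{A{\left(M{\left(-7,5 \right)} \right)}} = \frac{295 + \left(-137 - -17\right)^{2} + 179 \left(-137 - -17\right)}{\left(-246\right) \sqrt{-16}} = \frac{295 + \left(-137 + 17\right)^{2} + 179 \left(-137 + 17\right)}{\left(-246\right) 4 i} = \frac{295 + \left(-120\right)^{2} + 179 \left(-120\right)}{\left(-984\right) i} = \left(295 + 14400 - 21480\right) \frac{i}{984} = - 6785 \frac{i}{984} = - \frac{6785 i}{984}$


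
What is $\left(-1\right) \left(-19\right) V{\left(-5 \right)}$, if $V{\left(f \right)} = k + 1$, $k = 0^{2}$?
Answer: $19$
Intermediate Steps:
$k = 0$
$V{\left(f \right)} = 1$ ($V{\left(f \right)} = 0 + 1 = 1$)
$\left(-1\right) \left(-19\right) V{\left(-5 \right)} = \left(-1\right) \left(-19\right) 1 = 19 \cdot 1 = 19$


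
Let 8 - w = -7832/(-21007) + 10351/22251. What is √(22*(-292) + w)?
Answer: I*√1402000649863940780157/467426757 ≈ 80.105*I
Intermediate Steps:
w = 3347700767/467426757 (w = 8 - (-7832/(-21007) + 10351/22251) = 8 - (-7832*(-1/21007) + 10351*(1/22251)) = 8 - (7832/21007 + 10351/22251) = 8 - 1*391713289/467426757 = 8 - 391713289/467426757 = 3347700767/467426757 ≈ 7.1620)
√(22*(-292) + w) = √(22*(-292) + 3347700767/467426757) = √(-6424 + 3347700767/467426757) = √(-2999401786201/467426757) = I*√1402000649863940780157/467426757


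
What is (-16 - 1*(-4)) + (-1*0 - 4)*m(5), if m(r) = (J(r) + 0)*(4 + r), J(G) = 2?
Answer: -84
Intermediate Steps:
m(r) = 8 + 2*r (m(r) = (2 + 0)*(4 + r) = 2*(4 + r) = 8 + 2*r)
(-16 - 1*(-4)) + (-1*0 - 4)*m(5) = (-16 - 1*(-4)) + (-1*0 - 4)*(8 + 2*5) = (-16 + 4) + (0 - 4)*(8 + 10) = -12 - 4*18 = -12 - 72 = -84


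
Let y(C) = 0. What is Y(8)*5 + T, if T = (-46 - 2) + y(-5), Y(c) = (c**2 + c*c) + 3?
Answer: 607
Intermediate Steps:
Y(c) = 3 + 2*c**2 (Y(c) = (c**2 + c**2) + 3 = 2*c**2 + 3 = 3 + 2*c**2)
T = -48 (T = (-46 - 2) + 0 = -48 + 0 = -48)
Y(8)*5 + T = (3 + 2*8**2)*5 - 48 = (3 + 2*64)*5 - 48 = (3 + 128)*5 - 48 = 131*5 - 48 = 655 - 48 = 607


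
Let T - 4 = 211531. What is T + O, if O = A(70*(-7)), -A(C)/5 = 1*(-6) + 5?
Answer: 211540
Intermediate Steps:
T = 211535 (T = 4 + 211531 = 211535)
A(C) = 5 (A(C) = -5*(1*(-6) + 5) = -5*(-6 + 5) = -5*(-1) = 5)
O = 5
T + O = 211535 + 5 = 211540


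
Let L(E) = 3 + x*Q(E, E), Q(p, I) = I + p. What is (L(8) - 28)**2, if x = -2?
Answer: 3249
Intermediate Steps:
L(E) = 3 - 4*E (L(E) = 3 - 2*(E + E) = 3 - 4*E)
(L(8) - 28)**2 = ((3 - 4*8) - 28)**2 = ((3 - 32) - 28)**2 = (-29 - 28)**2 = (-57)**2 = 3249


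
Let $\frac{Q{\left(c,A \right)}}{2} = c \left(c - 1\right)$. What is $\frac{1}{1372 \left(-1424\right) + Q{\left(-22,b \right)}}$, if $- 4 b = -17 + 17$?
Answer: $- \frac{1}{1952716} \approx -5.1211 \cdot 10^{-7}$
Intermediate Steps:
$b = 0$ ($b = - \frac{-17 + 17}{4} = \left(- \frac{1}{4}\right) 0 = 0$)
$Q{\left(c,A \right)} = 2 c \left(-1 + c\right)$ ($Q{\left(c,A \right)} = 2 c \left(c - 1\right) = 2 c \left(-1 + c\right)$)
$\frac{1}{1372 \left(-1424\right) + Q{\left(-22,b \right)}} = \frac{1}{1372 \left(-1424\right) + 2 \left(-22\right) \left(-1 - 22\right)} = \frac{1}{-1953728 + 2 \left(-22\right) \left(-23\right)} = \frac{1}{-1953728 + 1012} = \frac{1}{-1952716} = - \frac{1}{1952716}$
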